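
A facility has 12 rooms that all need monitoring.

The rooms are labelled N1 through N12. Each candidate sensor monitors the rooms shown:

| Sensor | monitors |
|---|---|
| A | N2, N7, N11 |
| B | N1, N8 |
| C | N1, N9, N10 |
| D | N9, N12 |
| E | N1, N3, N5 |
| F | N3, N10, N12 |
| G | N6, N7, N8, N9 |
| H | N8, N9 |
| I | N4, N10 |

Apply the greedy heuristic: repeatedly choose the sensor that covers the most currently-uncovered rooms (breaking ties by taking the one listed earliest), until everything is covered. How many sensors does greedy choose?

5

Greedy: pick G (covers 4 new) → pick E (covers 3 new) → pick A (covers 2 new) → pick F (covers 2 new) → pick I (covers 1 new). Total picks: 5.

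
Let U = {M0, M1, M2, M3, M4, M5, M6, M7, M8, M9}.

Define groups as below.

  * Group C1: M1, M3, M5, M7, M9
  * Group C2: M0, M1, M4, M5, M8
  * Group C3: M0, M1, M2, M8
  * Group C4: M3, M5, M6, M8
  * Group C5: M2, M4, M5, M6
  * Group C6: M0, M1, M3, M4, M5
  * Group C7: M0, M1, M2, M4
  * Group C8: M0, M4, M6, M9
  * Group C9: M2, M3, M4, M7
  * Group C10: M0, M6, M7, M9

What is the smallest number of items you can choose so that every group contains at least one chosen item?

3

Take H = {M1, M2, M6}. Each listed group contains at least one of these, so H is a hitting set of size 3.
No choice of 2 items meets every group, so 3 is the minimum.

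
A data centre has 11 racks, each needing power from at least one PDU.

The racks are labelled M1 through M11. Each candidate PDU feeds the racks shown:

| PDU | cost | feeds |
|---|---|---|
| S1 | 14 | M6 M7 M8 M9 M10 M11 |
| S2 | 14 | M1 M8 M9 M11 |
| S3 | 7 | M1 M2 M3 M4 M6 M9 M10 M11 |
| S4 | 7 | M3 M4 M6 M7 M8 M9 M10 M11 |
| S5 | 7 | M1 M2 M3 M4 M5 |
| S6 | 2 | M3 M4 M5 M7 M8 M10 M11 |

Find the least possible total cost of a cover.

S3, S6 together cover every rack (S3 ∪ S6 = {M1, M2, M3, M4, M5, M6, M7, M8, M9, M10, M11}); total cost 7 + 2 = 9.
No covering selection has total cost below 9.

9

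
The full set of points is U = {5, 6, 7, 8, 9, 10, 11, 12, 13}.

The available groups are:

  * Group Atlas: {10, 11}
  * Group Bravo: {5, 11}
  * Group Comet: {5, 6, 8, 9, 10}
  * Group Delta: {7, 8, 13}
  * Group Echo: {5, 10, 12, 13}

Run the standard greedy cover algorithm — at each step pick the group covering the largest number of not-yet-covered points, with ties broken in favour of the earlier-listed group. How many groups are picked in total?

4

Greedy: pick Comet (covers 5 new) → pick Delta (covers 2 new) → pick Atlas (covers 1 new) → pick Echo (covers 1 new). Total picks: 4.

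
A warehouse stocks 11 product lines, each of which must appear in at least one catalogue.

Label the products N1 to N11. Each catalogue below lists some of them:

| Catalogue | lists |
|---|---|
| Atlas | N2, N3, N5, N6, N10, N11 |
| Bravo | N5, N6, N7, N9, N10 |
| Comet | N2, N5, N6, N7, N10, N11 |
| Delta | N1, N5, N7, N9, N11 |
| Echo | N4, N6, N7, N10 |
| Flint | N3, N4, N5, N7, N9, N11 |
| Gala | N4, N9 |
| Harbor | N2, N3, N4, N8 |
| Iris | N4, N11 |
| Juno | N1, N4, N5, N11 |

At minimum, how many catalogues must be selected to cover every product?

3

Delta and Echo and Harbor together: Delta ∪ Echo ∪ Harbor = {N1, N2, N3, N4, N5, N6, N7, N8, N9, N10, N11} — every product is covered.
Only Harbor contains N8, so Harbor is forced; the remaining 7 products need at least 2 more catalogues (each remaining catalogue adds at most 5) — so at least 3 catalogues are needed, and 3 is optimal.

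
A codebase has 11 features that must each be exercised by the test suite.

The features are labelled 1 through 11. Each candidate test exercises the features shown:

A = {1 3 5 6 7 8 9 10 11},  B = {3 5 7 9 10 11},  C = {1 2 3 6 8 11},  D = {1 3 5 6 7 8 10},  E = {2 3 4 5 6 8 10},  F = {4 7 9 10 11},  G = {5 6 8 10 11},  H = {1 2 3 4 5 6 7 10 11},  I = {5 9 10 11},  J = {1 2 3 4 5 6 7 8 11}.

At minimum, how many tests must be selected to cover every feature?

I and J together: I ∪ J = {1, 2, 3, 4, 5, 6, 7, 8, 9, 10, 11} — every feature is covered.
No single test has all 11 features (the largest, A, has 9), so 2 is optimal.

2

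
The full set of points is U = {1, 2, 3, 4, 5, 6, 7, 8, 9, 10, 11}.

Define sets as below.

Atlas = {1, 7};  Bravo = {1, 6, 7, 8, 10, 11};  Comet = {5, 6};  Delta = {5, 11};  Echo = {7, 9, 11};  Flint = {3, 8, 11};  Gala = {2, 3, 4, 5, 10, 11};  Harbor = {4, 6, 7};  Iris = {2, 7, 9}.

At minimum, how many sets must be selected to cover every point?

Take {Bravo, Echo, Gala}. Their union is {1, 2, 3, 4, 5, 6, 7, 8, 9, 10, 11}, which is all 11 points.
No 2 of the 9 sets cover everything (all 36 combinations miss at least one point), so 3 is optimal.

3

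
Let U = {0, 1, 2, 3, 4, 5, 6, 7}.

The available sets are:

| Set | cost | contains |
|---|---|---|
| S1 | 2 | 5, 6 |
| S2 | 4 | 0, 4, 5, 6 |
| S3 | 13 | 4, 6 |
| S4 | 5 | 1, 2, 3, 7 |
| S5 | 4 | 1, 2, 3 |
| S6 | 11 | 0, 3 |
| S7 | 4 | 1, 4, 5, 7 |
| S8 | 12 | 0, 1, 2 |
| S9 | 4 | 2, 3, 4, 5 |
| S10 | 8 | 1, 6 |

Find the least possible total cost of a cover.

9

S2, S4 together cover every point (S2 ∪ S4 = {0, 1, 2, 3, 4, 5, 6, 7}); total cost 4 + 5 = 9.
The greedy pick S1, S4, S2 costs 11; no covering selection beats 9.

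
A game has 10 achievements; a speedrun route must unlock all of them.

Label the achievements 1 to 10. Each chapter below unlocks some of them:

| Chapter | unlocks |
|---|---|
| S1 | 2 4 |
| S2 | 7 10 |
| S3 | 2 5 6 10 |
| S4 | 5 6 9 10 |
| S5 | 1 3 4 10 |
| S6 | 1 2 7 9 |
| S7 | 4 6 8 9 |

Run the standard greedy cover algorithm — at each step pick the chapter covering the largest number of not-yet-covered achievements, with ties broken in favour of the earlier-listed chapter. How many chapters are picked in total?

4

Greedy: pick S3 (covers 4 new) → pick S5 (covers 3 new) → pick S6 (covers 2 new) → pick S7 (covers 1 new). Total picks: 4.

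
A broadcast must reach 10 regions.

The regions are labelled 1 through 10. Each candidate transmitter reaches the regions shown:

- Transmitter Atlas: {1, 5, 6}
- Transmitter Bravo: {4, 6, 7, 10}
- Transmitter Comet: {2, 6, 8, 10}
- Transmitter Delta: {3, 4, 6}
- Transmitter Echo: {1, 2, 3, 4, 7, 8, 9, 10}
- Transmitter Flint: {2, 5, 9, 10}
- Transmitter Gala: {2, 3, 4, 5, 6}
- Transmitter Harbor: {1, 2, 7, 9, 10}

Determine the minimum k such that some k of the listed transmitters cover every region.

Take {Atlas, Echo}. Their union is {1, 2, 3, 4, 5, 6, 7, 8, 9, 10}, which is all 10 regions.
No single transmitter has all 10 regions (the largest, Echo, has 8), so 2 is optimal.

2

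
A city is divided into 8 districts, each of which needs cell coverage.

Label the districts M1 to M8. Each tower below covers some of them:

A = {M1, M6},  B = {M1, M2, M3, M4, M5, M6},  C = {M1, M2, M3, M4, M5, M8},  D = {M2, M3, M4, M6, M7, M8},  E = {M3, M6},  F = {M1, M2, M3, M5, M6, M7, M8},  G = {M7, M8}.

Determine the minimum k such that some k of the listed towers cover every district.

B and F together: B ∪ F = {M1, M2, M3, M4, M5, M6, M7, M8} — every district is covered.
No single tower has all 8 districts (the largest, F, has 7), so 2 is optimal.

2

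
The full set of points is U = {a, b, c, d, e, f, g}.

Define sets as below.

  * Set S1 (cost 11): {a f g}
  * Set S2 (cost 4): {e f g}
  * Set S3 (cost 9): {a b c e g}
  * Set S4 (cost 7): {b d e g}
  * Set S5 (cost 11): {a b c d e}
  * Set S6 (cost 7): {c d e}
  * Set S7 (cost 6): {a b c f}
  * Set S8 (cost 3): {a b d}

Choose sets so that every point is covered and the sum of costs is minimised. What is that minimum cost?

13

S4, S7 together cover every point (S4 ∪ S7 = {a, b, c, d, e, f, g}); total cost 7 + 6 = 13.
No covering selection has total cost below 13.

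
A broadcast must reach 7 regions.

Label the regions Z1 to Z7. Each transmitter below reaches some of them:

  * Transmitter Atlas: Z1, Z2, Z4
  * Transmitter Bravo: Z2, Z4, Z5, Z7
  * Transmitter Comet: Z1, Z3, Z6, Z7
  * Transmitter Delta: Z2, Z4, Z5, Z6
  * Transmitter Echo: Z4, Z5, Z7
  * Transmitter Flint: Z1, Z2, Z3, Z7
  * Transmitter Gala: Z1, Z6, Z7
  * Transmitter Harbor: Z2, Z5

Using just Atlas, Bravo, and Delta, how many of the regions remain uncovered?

1

Union of Atlas, Bravo, Delta = {Z1, Z2, Z4, Z5, Z6, Z7}.
Not covered: Z3 — 1 region.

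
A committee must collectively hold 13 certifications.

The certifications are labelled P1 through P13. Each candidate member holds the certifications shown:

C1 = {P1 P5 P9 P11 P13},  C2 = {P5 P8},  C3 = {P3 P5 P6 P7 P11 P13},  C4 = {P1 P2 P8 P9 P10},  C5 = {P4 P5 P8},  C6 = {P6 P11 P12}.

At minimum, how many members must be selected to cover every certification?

4

Take {C3, C4, C5, C6}. Their union is {P1, P2, P3, P4, P5, P6, P7, P8, P9, P10, P11, P12, P13}, which is all 13 certifications.
No 3 of the 6 members cover everything (all 20 combinations miss at least one certification), so 4 is optimal.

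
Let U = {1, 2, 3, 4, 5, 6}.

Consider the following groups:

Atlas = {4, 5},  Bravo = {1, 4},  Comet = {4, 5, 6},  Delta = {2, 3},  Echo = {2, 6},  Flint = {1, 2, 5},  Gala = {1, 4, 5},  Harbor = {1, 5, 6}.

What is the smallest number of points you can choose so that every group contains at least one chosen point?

Take H = {1, 2, 5}. Each listed group contains at least one of these, so H is a hitting set of size 3.
No choice of 2 points meets every group, so 3 is the minimum.

3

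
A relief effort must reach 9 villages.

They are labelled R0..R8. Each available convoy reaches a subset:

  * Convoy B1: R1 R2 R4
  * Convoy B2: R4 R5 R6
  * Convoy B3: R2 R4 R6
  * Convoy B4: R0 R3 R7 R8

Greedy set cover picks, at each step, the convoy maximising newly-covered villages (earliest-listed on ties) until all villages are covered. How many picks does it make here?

Greedy: pick B4 (covers 4 new) → pick B1 (covers 3 new) → pick B2 (covers 2 new). Total picks: 3.

3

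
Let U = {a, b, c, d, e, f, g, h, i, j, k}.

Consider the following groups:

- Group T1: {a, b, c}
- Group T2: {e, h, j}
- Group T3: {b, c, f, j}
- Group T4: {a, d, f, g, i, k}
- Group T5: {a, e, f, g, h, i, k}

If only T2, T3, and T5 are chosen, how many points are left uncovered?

Union of T2, T3, T5 = {a, b, c, e, f, g, h, i, j, k}.
Not covered: d — 1 point.

1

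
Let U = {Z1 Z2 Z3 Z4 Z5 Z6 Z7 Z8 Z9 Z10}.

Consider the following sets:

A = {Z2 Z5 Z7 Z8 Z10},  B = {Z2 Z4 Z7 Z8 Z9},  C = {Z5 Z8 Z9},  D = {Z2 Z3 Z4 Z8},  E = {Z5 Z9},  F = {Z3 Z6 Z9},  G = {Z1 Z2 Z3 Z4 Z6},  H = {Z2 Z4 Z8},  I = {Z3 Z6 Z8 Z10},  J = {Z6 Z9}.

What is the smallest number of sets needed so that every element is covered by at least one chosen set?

Take {A, C, G}. Their union is {Z1, Z2, Z3, Z4, Z5, Z6, Z7, Z8, Z9, Z10}, which is all 10 elements.
Only G contains Z1, so G is forced; the remaining 5 elements need at least 2 more sets (each remaining set adds at most 4) — so at least 3 sets are needed, and 3 is optimal.

3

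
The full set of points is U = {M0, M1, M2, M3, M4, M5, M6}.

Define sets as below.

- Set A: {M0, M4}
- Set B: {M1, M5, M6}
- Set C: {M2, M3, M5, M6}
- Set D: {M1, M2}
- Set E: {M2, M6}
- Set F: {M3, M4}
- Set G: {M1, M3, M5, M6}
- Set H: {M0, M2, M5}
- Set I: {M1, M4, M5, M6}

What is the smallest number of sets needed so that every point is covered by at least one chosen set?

G and H and I together: G ∪ H ∪ I = {M0, M1, M2, M3, M4, M5, M6} — every point is covered.
No 2 of the 9 sets cover everything (all 36 combinations miss at least one point), so 3 is optimal.

3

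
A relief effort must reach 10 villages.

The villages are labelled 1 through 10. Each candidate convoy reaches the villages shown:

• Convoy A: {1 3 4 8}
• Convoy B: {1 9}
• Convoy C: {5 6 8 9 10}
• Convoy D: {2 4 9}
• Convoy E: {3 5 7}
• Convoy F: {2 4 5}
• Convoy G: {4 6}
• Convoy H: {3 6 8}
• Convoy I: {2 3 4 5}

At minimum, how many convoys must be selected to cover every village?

4

Take {B, C, E, F}. Their union is {1, 2, 3, 4, 5, 6, 7, 8, 9, 10}, which is all 10 villages.
No 3 of the 9 convoys cover everything (all 84 combinations miss at least one village), so 4 is optimal.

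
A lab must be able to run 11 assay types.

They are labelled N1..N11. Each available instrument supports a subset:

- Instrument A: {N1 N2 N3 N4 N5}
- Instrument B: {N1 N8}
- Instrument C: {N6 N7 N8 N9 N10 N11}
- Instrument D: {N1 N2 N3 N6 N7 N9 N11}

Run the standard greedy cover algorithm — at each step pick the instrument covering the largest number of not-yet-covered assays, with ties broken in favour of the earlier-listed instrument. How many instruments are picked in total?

3

Greedy: pick D (covers 7 new) → pick A (covers 2 new) → pick C (covers 2 new). Total picks: 3.
(The true minimum cover uses only 2 instruments, so greedy is not optimal here.)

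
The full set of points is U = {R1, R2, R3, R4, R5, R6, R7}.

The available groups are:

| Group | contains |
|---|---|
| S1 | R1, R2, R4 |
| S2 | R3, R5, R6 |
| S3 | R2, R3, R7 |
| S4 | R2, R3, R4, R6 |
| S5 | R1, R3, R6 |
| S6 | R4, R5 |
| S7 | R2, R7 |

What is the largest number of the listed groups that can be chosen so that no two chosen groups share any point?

3

S5, S6, S7 are pairwise disjoint (S5={R1,R3,R6}; S6={R4,R5}; S7={R2,R7}).
Every remaining group overlaps one of these, and no 4 of the listed groups are pairwise disjoint, so 3 is the maximum.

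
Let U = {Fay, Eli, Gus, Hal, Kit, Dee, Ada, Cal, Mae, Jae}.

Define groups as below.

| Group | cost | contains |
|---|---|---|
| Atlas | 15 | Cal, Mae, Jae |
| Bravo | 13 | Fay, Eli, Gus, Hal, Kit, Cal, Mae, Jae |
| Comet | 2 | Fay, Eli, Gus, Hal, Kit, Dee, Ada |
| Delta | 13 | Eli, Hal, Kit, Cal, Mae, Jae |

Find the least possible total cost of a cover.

15

Bravo, Comet together cover every point (Bravo ∪ Comet = {Fay, Eli, Gus, Hal, Kit, Dee, Ada, Cal, Mae, Jae}); total cost 13 + 2 = 15.
No covering selection has total cost below 15.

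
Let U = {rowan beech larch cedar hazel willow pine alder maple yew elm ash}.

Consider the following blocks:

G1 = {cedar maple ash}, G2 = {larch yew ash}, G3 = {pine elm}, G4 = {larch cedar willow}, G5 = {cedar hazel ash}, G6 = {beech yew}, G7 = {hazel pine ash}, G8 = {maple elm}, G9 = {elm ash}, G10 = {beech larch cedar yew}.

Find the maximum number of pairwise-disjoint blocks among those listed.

4

G4, G6, G7, G8 are pairwise disjoint (G4={larch,cedar,willow}; G6={beech,yew}; G7={hazel,pine,ash}; G8={maple,elm}).
Every remaining block overlaps one of these, and no 5 of the listed blocks are pairwise disjoint, so 4 is the maximum.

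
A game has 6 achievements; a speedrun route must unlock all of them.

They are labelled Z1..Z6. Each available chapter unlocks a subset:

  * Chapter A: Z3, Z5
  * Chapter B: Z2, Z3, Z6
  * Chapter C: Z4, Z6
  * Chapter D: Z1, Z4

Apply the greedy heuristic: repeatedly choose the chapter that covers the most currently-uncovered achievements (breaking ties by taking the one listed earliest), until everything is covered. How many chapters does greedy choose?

Greedy: pick B (covers 3 new) → pick D (covers 2 new) → pick A (covers 1 new). Total picks: 3.

3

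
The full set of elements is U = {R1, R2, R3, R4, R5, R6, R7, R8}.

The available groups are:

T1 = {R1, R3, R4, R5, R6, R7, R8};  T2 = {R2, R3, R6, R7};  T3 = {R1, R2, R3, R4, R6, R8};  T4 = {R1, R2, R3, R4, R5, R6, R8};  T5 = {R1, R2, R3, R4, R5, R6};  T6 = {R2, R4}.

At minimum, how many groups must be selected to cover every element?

T2 and T4 cover everything between them: the union {R1, R2, R3, R4, R5, R6, R7, R8} is all of U.
No single group has all 8 elements (the largest, T1, has 7), so 2 is optimal.

2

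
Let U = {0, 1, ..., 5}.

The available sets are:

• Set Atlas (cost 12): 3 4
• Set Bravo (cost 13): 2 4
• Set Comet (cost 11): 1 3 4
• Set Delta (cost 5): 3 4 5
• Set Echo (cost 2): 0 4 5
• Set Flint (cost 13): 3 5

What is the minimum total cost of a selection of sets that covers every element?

Bravo, Comet, Echo together cover every element (Bravo ∪ Comet ∪ Echo = {0, 1, 2, 3, 4, 5}); total cost 13 + 11 + 2 = 26.
The greedy pick Echo, Delta, Comet, Bravo costs 31; no covering selection beats 26.

26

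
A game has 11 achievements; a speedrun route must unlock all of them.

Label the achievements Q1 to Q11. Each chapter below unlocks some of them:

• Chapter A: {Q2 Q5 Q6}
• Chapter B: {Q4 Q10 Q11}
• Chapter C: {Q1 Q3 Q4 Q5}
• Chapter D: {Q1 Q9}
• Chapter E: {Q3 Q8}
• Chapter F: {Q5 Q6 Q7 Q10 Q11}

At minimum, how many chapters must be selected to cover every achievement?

Take {A, B, D, E, F}. Their union is {Q1, Q2, Q3, Q4, Q5, Q6, Q7, Q8, Q9, Q10, Q11}, which is all 11 achievements.
No 4 of the 6 chapters cover everything (all 15 combinations miss at least one achievement), so 5 is optimal.

5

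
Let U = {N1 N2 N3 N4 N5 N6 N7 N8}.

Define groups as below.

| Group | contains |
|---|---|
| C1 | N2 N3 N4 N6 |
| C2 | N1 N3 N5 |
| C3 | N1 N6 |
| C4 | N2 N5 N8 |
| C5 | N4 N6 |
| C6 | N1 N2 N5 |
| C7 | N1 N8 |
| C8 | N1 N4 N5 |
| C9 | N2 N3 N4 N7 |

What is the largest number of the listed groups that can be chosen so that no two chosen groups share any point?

2

C1, C7 are pairwise disjoint (C1={N2,N3,N4,N6}; C7={N1,N8}).
Every remaining group overlaps one of these, and no 3 of the listed groups are pairwise disjoint, so 2 is the maximum.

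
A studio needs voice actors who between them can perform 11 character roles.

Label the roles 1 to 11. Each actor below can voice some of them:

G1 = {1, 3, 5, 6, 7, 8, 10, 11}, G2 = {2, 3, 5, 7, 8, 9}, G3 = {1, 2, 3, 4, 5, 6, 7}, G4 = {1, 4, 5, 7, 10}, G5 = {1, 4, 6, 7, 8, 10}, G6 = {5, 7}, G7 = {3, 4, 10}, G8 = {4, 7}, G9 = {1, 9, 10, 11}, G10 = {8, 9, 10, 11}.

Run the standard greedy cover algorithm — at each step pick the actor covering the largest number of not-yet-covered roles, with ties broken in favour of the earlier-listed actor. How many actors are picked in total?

Greedy: pick G1 (covers 8 new) → pick G2 (covers 2 new) → pick G3 (covers 1 new). Total picks: 3.
(The true minimum cover uses only 2 actors, so greedy is not optimal here.)

3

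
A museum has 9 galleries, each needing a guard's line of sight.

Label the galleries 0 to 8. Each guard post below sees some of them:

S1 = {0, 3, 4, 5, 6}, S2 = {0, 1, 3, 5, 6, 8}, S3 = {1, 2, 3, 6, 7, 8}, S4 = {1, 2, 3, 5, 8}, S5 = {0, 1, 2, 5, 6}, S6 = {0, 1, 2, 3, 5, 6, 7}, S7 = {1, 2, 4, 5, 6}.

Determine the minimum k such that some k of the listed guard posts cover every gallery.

2

Take {S1, S3}. Their union is {0, 1, 2, 3, 4, 5, 6, 7, 8}, which is all 9 galleries.
No single guard post has all 9 galleries (the largest, S6, has 7), so 2 is optimal.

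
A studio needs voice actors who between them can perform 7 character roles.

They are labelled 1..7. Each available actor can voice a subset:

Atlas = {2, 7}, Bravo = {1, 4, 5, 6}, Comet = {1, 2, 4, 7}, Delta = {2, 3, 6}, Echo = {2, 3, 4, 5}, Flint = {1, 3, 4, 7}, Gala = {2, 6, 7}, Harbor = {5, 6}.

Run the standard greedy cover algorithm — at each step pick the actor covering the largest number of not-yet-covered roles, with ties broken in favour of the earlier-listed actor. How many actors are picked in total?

3

Greedy: pick Bravo (covers 4 new) → pick Atlas (covers 2 new) → pick Delta (covers 1 new). Total picks: 3.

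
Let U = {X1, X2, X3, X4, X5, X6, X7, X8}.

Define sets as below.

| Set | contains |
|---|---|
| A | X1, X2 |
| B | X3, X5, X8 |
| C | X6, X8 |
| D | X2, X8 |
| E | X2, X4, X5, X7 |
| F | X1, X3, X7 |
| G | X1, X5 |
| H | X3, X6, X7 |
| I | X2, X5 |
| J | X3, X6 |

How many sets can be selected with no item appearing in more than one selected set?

3

D, G, J are pairwise disjoint (D={X2,X8}; G={X1,X5}; J={X3,X6}).
Every remaining set overlaps one of these, and no 4 of the listed sets are pairwise disjoint, so 3 is the maximum.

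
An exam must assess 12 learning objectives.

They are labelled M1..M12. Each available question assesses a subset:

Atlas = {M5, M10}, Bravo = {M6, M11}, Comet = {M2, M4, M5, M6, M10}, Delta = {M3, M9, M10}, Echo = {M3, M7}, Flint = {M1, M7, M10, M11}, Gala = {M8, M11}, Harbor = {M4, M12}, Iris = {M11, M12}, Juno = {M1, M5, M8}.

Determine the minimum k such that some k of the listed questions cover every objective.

5

Take {Comet, Delta, Flint, Iris, Juno}. Their union is {M1, M2, M3, M4, M5, M6, M7, M8, M9, M10, M11, M12}, which is all 12 objectives.
No 4 of the 10 questions cover everything (all 210 combinations miss at least one objective), so 5 is optimal.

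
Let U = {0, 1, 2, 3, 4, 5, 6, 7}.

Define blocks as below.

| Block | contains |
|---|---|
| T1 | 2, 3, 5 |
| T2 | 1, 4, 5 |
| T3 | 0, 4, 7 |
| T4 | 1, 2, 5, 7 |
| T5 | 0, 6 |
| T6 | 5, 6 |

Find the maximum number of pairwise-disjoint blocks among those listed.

2

T2, T5 are pairwise disjoint (T2={1,4,5}; T5={0,6}).
Every remaining block overlaps one of these, and no 3 of the listed blocks are pairwise disjoint, so 2 is the maximum.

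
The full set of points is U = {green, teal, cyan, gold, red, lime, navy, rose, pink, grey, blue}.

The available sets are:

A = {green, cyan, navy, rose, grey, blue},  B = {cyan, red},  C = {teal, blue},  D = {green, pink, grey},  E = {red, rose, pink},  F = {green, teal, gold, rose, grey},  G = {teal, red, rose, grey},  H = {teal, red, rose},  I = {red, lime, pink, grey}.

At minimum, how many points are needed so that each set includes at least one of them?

3

The 3 points {green, teal, red} hit every set.
The sets B, C, D are pairwise disjoint, so any hitting set needs a separate point for each — at least 3. Hence 3 is optimal.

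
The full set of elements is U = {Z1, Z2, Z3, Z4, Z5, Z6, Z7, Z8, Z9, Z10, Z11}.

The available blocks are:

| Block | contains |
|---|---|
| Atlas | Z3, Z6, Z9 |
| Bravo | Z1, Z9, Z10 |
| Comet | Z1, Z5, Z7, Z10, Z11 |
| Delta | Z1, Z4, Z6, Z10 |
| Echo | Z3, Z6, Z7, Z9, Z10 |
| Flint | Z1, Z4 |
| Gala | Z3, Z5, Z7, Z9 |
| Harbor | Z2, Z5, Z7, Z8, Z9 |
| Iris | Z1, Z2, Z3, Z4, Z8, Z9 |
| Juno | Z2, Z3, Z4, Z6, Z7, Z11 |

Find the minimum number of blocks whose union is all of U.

3

Atlas and Comet and Iris together: Atlas ∪ Comet ∪ Iris = {Z1, Z2, Z3, Z4, Z5, Z6, Z7, Z8, Z9, Z10, Z11} — every element is covered.
No 2 of the 10 blocks cover everything (all 45 combinations miss at least one element), so 3 is optimal.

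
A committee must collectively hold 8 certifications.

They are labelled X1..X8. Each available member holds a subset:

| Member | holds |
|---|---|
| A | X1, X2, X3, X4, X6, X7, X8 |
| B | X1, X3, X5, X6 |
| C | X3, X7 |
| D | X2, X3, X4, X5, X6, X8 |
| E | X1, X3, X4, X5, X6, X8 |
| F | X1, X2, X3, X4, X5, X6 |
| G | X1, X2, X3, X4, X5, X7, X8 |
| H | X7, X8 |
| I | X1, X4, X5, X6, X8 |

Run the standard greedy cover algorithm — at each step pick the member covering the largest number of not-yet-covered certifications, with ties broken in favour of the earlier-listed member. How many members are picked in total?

Greedy: pick A (covers 7 new) → pick B (covers 1 new). Total picks: 2.

2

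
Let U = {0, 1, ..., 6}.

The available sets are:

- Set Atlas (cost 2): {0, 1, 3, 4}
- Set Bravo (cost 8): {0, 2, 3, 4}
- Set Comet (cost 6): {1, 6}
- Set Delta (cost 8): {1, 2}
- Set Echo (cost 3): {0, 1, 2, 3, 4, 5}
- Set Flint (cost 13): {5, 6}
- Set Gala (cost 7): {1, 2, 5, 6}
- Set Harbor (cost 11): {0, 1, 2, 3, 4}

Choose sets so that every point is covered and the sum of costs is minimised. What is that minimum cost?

Atlas, Gala together cover every point (Atlas ∪ Gala = {0, 1, 2, 3, 4, 5, 6}); total cost 2 + 7 = 9.
The greedy pick Atlas, Echo, Comet costs 11; no covering selection beats 9.

9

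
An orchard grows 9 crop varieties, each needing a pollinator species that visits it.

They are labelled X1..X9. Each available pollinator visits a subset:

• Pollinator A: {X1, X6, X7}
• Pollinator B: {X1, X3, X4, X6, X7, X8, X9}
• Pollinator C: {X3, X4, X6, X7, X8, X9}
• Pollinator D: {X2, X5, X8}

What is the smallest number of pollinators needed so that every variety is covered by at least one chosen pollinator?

Take {B, D}. Their union is {X1, X2, X3, X4, X5, X6, X7, X8, X9}, which is all 9 varieties.
No single pollinator has all 9 varieties (the largest, B, has 7), so 2 is optimal.

2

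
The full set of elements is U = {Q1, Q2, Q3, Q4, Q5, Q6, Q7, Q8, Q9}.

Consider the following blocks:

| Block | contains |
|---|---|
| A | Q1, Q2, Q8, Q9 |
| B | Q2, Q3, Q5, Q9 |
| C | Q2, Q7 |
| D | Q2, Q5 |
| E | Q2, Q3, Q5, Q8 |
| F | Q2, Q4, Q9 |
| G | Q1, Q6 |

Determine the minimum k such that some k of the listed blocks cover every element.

Take {C, E, F, G}. Their union is {Q1, Q2, Q3, Q4, Q5, Q6, Q7, Q8, Q9}, which is all 9 elements.
Only C contains Q7, so C is forced; the remaining 7 elements need at least 3 more blocks (each remaining block adds at most 3) — so at least 4 blocks are needed, and 4 is optimal.

4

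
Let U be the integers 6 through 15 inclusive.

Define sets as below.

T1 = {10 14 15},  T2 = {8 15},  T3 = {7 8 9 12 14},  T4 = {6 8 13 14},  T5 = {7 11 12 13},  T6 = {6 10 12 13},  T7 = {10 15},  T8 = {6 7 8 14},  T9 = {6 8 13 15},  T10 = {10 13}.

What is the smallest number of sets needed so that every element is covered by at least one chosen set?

T3, T5, T9, and T10 cover everything between them: the union {6, 7, 8, 9, 10, 11, 12, 13, 14, 15} is all of U.
No 3 of the 10 sets cover everything (all 120 combinations miss at least one element), so 4 is optimal.

4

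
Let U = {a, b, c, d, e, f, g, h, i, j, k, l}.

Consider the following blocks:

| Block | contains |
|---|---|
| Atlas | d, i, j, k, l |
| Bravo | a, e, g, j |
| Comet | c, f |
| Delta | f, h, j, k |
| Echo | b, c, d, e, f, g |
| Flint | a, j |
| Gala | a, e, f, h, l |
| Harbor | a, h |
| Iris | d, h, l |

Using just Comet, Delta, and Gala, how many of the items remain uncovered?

Union of Comet, Delta, Gala = {a, c, e, f, h, j, k, l}.
Not covered: b, d, g, i — 4 items.

4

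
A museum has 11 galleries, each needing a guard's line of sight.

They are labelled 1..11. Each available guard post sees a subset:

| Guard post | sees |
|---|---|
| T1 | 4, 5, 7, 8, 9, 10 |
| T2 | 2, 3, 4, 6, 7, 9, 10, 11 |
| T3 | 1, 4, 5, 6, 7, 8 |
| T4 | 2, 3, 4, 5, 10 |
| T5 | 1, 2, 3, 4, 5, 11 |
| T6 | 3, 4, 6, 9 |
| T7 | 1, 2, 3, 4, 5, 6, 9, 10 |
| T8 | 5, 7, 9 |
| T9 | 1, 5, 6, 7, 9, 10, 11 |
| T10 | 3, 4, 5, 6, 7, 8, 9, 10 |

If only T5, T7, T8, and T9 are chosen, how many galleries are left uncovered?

Union of T5, T7, T8, T9 = {1, 2, 3, 4, 5, 6, 7, 9, 10, 11}.
Not covered: 8 — 1 gallery.

1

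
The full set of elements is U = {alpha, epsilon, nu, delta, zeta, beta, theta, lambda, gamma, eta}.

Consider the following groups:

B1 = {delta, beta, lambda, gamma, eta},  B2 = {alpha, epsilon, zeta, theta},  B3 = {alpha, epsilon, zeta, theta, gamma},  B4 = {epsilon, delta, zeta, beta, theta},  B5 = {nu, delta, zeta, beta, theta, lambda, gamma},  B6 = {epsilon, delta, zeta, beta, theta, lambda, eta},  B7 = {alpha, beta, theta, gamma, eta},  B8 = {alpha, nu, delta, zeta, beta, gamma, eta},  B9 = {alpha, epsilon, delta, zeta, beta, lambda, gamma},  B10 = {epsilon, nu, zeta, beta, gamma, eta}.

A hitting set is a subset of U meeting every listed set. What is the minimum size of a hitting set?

2

The 2 elements {zeta, eta} hit every group.
The groups B1, B2 are pairwise disjoint, so any hitting set needs a separate element for each — at least 2. Hence 2 is optimal.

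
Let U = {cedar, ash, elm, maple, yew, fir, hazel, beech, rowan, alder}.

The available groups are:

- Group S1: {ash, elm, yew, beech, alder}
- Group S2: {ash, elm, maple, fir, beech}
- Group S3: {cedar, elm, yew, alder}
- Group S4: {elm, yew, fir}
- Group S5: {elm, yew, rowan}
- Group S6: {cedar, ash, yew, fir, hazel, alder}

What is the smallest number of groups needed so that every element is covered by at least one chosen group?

S2, S5, and S6 cover everything between them: the union {cedar, ash, elm, maple, yew, fir, hazel, beech, rowan, alder} is all of U.
Only S2 contains maple, so S2 is forced; the remaining 5 elements need at least 2 more groups (each remaining group adds at most 4) — so at least 3 groups are needed, and 3 is optimal.

3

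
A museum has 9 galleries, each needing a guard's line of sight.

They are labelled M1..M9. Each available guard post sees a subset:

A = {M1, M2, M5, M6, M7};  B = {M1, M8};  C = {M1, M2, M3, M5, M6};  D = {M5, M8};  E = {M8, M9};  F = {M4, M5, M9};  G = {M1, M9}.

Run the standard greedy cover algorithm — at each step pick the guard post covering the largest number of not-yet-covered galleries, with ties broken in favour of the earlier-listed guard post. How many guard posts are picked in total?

Greedy: pick A (covers 5 new) → pick E (covers 2 new) → pick C (covers 1 new) → pick F (covers 1 new). Total picks: 4.

4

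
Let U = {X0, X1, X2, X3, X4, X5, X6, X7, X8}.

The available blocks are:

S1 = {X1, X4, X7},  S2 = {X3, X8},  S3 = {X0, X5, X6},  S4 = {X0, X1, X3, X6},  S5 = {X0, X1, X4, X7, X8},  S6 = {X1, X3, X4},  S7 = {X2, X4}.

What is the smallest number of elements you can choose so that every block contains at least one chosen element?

The 3 elements {X0, X4, X8} hit every block.
The blocks S1, S2, S3 are pairwise disjoint, so any hitting set needs a separate element for each — at least 3. Hence 3 is optimal.

3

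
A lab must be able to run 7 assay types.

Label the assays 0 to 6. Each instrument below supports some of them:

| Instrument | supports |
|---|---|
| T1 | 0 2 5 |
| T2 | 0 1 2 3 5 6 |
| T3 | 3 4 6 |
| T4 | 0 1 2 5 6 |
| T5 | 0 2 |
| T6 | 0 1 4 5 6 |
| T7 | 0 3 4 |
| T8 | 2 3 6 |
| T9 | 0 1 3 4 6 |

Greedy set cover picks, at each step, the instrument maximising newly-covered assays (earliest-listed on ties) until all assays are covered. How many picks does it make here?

Greedy: pick T2 (covers 6 new) → pick T3 (covers 1 new). Total picks: 2.

2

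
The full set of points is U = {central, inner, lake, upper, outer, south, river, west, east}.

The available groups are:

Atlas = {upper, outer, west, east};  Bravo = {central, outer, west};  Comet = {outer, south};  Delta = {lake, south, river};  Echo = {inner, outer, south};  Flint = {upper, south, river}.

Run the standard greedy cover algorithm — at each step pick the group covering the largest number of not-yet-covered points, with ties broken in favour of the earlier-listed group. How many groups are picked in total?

Greedy: pick Atlas (covers 4 new) → pick Delta (covers 3 new) → pick Bravo (covers 1 new) → pick Echo (covers 1 new). Total picks: 4.

4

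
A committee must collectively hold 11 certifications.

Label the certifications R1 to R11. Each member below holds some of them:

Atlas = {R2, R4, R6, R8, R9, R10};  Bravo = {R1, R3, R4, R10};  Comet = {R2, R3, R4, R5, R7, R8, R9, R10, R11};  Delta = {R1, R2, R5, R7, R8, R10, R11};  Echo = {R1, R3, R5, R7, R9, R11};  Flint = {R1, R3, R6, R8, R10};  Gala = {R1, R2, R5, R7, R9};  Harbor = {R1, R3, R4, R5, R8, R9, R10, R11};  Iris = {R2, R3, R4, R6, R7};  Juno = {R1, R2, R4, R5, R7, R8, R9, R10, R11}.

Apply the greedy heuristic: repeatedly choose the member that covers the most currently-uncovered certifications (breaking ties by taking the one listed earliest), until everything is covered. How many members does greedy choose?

2

Greedy: pick Comet (covers 9 new) → pick Flint (covers 2 new). Total picks: 2.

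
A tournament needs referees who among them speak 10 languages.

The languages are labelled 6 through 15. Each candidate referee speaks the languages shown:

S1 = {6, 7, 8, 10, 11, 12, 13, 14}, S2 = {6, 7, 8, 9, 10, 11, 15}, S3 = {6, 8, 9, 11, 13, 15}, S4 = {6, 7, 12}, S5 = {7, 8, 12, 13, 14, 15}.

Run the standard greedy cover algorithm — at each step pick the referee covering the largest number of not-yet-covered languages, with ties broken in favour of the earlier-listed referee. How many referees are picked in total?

Greedy: pick S1 (covers 8 new) → pick S2 (covers 2 new). Total picks: 2.

2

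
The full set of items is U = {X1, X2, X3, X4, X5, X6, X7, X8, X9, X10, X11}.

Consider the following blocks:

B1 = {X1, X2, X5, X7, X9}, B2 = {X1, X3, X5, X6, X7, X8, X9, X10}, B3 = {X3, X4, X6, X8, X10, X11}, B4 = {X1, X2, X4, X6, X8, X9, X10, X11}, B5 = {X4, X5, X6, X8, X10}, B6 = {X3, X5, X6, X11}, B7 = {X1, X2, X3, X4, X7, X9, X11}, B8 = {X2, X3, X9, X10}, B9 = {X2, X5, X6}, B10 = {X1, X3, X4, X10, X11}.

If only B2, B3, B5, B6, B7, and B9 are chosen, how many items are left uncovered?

Union of B2, B3, B5, B6, B7, B9 = {X1, X2, X3, X4, X5, X6, X7, X8, X9, X10, X11} — that's every item, so 0 are uncovered.

0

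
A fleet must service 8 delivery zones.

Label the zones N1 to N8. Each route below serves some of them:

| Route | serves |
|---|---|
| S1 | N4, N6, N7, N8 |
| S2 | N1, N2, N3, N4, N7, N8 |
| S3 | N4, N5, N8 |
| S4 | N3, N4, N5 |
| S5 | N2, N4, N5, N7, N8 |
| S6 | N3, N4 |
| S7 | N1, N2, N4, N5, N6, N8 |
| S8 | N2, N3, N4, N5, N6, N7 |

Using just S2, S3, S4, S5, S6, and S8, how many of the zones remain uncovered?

0

Union of S2, S3, S4, S5, S6, S8 = {N1, N2, N3, N4, N5, N6, N7, N8} — that's every zone, so 0 are uncovered.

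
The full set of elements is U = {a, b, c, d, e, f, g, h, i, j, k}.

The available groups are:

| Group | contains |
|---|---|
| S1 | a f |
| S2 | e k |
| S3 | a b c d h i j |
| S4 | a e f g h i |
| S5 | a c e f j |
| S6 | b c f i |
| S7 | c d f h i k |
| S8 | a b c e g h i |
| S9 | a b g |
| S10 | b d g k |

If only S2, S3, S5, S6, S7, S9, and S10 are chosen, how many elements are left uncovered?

0

Union of S2, S3, S5, S6, S7, S9, S10 = {a, b, c, d, e, f, g, h, i, j, k} — that's every element, so 0 are uncovered.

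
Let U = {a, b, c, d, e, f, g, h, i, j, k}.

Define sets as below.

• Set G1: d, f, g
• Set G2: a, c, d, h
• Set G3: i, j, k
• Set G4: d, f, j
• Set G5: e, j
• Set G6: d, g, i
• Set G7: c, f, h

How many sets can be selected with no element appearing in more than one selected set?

G5, G6, G7 are pairwise disjoint (G5={e,j}; G6={d,g,i}; G7={c,f,h}).
Every remaining set overlaps one of these, and no 4 of the listed sets are pairwise disjoint, so 3 is the maximum.

3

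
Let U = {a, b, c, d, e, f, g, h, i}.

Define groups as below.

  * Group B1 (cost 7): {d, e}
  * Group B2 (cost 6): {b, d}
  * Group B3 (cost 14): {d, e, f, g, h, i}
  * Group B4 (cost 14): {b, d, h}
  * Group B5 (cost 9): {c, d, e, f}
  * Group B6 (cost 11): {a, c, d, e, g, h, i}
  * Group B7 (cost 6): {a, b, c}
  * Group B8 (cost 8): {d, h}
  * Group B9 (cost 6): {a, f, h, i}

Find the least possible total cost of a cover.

20

B3, B7 together cover every item (B3 ∪ B7 = {a, b, c, d, e, f, g, h, i}); total cost 14 + 6 = 20.
The greedy pick B9, B6, B2 costs 23; no covering selection beats 20.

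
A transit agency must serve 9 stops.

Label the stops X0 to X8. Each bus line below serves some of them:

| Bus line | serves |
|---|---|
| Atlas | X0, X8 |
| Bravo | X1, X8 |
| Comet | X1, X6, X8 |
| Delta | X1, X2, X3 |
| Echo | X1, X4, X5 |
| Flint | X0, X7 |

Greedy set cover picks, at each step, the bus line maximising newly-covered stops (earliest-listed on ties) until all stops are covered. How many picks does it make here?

Greedy: pick Comet (covers 3 new) → pick Delta (covers 2 new) → pick Echo (covers 2 new) → pick Flint (covers 2 new). Total picks: 4.

4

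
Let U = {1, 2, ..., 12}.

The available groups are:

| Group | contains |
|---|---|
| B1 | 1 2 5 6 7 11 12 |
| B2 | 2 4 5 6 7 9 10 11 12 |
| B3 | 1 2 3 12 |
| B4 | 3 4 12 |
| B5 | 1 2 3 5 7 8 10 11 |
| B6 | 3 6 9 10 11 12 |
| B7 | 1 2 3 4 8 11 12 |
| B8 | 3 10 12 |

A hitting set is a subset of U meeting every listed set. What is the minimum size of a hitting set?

Take H = {7, 12}. Each listed group contains at least one of these, so H is a hitting set of size 2.
No single point lies in every group, so at least 2 are needed and 2 is optimal.

2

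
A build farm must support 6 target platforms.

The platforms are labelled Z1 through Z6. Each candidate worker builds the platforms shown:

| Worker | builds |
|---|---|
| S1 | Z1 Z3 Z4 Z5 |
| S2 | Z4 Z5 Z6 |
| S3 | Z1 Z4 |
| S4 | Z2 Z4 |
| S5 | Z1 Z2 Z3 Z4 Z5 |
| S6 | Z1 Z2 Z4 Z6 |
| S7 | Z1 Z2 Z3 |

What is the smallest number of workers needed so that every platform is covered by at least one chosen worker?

Take {S2, S7}. Their union is {Z1, Z2, Z3, Z4, Z5, Z6}, which is all 6 platforms.
No single worker has all 6 platforms (the largest, S5, has 5), so 2 is optimal.

2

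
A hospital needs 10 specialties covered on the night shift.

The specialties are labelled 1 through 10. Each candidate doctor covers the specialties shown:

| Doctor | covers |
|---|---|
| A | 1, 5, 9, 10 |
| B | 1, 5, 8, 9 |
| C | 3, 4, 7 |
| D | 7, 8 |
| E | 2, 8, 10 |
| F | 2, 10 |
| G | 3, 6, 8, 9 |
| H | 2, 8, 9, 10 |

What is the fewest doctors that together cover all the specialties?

B and C and F and G together: B ∪ C ∪ F ∪ G = {1, 2, 3, 4, 5, 6, 7, 8, 9, 10} — every specialty is covered.
No 3 of the 8 doctors cover everything (all 56 combinations miss at least one specialty), so 4 is optimal.

4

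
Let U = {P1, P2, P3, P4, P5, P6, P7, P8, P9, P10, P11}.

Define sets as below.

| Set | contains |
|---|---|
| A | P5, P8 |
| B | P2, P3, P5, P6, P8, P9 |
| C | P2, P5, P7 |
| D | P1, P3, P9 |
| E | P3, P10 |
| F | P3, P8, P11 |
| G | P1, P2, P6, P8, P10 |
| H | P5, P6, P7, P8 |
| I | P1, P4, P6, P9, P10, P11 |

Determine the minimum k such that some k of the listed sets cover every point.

B and C and I together: B ∪ C ∪ I = {P1, P2, P3, P4, P5, P6, P7, P8, P9, P10, P11} — every point is covered.
Only I contains P4, so I is forced; the remaining 5 points need at least 2 more sets (each remaining set adds at most 4) — so at least 3 sets are needed, and 3 is optimal.

3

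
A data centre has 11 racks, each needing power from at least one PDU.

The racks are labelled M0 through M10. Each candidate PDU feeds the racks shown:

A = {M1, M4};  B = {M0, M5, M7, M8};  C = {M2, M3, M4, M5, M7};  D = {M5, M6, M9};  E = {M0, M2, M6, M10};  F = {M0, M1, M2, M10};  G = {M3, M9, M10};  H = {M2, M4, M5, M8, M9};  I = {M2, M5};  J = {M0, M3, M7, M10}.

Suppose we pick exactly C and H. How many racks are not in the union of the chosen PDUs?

4

Union of C, H = {M2, M3, M4, M5, M7, M8, M9}.
Not covered: M0, M1, M6, M10 — 4 racks.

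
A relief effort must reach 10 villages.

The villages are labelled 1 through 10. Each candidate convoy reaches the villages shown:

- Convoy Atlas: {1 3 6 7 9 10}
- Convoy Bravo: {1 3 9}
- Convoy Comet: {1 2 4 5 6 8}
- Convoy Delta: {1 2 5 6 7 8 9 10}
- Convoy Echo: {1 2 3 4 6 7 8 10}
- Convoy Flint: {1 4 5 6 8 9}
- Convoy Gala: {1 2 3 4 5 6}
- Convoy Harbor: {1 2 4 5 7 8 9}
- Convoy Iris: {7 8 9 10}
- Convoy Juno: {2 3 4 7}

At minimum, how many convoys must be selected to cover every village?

Gala and Iris together: Gala ∪ Iris = {1, 2, 3, 4, 5, 6, 7, 8, 9, 10} — every village is covered.
No single convoy has all 10 villages (the largest, Delta, has 8), so 2 is optimal.

2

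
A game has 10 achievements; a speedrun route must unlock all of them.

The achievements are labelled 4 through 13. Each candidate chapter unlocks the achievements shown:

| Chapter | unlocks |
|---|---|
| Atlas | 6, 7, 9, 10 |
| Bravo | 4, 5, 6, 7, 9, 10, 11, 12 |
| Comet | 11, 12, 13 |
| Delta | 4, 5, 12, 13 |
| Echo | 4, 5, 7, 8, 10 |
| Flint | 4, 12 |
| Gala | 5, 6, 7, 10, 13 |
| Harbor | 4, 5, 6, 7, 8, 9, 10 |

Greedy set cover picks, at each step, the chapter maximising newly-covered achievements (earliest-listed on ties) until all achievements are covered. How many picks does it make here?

3

Greedy: pick Bravo (covers 8 new) → pick Comet (covers 1 new) → pick Echo (covers 1 new). Total picks: 3.
(The true minimum cover uses only 2 chapters, so greedy is not optimal here.)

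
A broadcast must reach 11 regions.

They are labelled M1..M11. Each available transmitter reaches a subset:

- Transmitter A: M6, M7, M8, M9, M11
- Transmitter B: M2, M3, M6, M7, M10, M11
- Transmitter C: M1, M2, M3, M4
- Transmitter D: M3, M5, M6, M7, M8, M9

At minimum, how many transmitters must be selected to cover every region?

3

B and C and D together: B ∪ C ∪ D = {M1, M2, M3, M4, M5, M6, M7, M8, M9, M10, M11} — every region is covered.
Only C contains M1, so C is forced; the remaining 7 regions need at least 2 more transmitters (each remaining transmitter adds at most 5) — so at least 3 transmitters are needed, and 3 is optimal.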